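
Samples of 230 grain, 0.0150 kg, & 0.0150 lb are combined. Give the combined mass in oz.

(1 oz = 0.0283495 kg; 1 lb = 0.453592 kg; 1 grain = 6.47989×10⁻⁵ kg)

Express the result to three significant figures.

230 grain × 6.47989×10⁻⁵ = 0.0149037 kg
0.0150 kg (already kg)
0.0150 lb × 0.453592 = 0.00680388 kg
Combined: 0.0149037 + 0.015 + 0.00680388 = 0.0367076 kg
In oz: 0.0367076 / 0.0283495 = 1.29482 oz

1.29 oz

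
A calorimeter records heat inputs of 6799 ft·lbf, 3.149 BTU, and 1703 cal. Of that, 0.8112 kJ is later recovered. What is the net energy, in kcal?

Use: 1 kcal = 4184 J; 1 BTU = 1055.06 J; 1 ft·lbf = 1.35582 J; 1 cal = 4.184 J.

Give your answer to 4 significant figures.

4.506 kcal

6799 ft·lbf × 1.35582 = 9218.22 J
3.149 BTU × 1055.06 = 3322.38 J
1703 cal × 4.184 = 7125.35 J
0.8112 kJ × 1000 = 811.2 J
Net: 9218.22 + 3322.38 + 7125.35 − 811.2 = 18854.8 J
In kcal: 18854.8 / 4184 = 4.50641 kcal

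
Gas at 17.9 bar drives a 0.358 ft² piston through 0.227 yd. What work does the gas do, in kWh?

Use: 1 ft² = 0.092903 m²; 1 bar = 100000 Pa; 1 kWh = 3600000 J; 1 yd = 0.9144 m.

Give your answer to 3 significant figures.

17.9 bar → 1.79×10⁶ Pa
0.358 ft² → 0.0332593 m²
F = P × A = 1.79×10⁶ × 0.0332593 = 59534.1 N
0.227 yd → 0.207569 m
W = F × d = 59534.1 × 0.207569 = 12357.4 J
In kWh: 12357.4 / 3600000 = 0.00343261 kWh

0.00343 kWh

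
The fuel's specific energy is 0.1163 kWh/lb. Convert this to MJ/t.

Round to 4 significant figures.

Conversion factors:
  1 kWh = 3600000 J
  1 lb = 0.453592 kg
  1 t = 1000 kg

923.0 MJ/t

0.1163 kWh/lb × 3600000 J/kWh ÷ 0.453592 kg/lb = 923032 J/kg
923032 J/kg ÷ 1000000 J/MJ × 1000 kg/t = 923.032 MJ/t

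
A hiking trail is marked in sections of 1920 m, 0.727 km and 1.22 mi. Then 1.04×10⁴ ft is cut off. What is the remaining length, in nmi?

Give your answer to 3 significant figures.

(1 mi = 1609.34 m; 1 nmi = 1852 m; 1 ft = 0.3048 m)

0.778 nmi

1920 m (already m)
0.727 km × 1000 = 727 m
1.22 mi × 1609.34 = 1963.39 m
1.04×10⁴ ft × 0.3048 = 3169.92 m
Sum: 1920 + 727 + 1963.39 − 3169.92 = 1440.47 m
In nmi: 1440.47 / 1852 = 0.777792 nmi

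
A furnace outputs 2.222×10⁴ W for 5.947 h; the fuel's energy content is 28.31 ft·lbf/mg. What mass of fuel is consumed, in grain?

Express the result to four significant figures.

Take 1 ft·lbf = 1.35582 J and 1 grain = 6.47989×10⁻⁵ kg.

1.913×10⁵ grain

5.947 h → 21409.2 s
E = P × t = 22220 × 21409.2 = 4.75712×10⁸ J
28.31 ft·lbf/mg → 3.83833×10⁷ J/kg
m = E / e_s = 4.75712×10⁸ / 3.83833×10⁷ = 12.3937 kg
In grain: 12.3937 / 6.47989×10⁻⁵ = 191264 grain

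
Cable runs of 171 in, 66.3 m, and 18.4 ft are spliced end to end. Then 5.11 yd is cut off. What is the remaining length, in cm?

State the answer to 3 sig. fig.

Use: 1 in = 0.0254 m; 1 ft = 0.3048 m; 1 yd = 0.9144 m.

171 in × 0.0254 = 4.3434 m
66.3 m (already m)
18.4 ft × 0.3048 = 5.60832 m
5.11 yd × 0.9144 = 4.67258 m
Sum: 4.3434 + 66.3 + 5.60832 − 4.67258 = 71.5791 m
In cm: 71.5791 / 0.01 = 7157.91 cm

7160 cm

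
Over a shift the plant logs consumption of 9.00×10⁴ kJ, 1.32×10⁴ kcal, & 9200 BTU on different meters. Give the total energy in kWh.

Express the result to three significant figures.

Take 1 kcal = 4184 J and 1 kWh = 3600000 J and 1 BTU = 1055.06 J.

9.00×10⁴ kJ × 1000 = 9×10⁷ J
1.32×10⁴ kcal × 4184 = 5.52288×10⁷ J
9200 BTU × 1055.06 = 9.70655×10⁶ J
Combined: 9×10⁷ + 5.52288×10⁷ + 9.70655×10⁶ = 1.54935×10⁸ J
In kWh: 1.54935×10⁸ / 3600000 = 43.0375 kWh

43.0 kWh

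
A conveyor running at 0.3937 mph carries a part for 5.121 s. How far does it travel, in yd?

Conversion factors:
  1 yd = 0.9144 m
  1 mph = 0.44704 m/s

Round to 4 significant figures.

0.3937 mph × 0.44704 → 0.176 m/s
d = v × t = 0.176 m/s × 5.121 s = 0.901296 m
0.901296 m ÷ (0.9144 m/yd) = 0.985669 yd

0.9857 yd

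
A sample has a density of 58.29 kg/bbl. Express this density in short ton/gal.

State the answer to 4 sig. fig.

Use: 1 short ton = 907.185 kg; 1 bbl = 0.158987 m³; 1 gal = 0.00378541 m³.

58.29 kg/bbl ÷ 0.158987 m³/bbl = 366.634 kg/m³
366.634 kg/m³ ÷ 907.185 kg/short ton × 0.00378541 m³/gal = 0.00152985 short ton/gal

0.001530 short ton/gal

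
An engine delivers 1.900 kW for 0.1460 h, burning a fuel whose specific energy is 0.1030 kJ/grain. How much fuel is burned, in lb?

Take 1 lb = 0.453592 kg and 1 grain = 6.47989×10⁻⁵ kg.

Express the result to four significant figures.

1.900 kW → 1900 W
0.1460 h → 525.6 s
E = P × t = 1900 × 525.6 = 998640 J
0.1030 kJ/grain → 1.58953×10⁶ J/kg
m = E / e_s = 998640 / 1.58953×10⁶ = 0.628261 kg
In lb: 0.628261 / 0.453592 = 1.38508 lb

1.385 lb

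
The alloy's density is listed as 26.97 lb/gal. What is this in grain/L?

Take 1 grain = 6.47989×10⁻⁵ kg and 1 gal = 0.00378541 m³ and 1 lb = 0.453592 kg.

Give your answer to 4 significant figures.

26.97 lb/gal × 0.453592 kg/lb ÷ 0.00378541 m³/gal = 3231.72 kg/m³
3231.72 kg/m³ ÷ 6.47989×10⁻⁵ kg/grain × 0.001 m³/L = 49873.1 grain/L

4.987×10⁴ grain/L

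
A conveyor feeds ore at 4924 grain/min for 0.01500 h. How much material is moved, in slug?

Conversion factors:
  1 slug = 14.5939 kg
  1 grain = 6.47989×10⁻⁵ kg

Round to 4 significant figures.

4924 grain/min → 0.00531783 kg/s
0.01500 h → 54 s
m = ṁ × t = 0.00531783 × 54 = 0.287163 kg
In slug: 0.287163 / 14.5939 = 0.0196769 slug

0.01968 slug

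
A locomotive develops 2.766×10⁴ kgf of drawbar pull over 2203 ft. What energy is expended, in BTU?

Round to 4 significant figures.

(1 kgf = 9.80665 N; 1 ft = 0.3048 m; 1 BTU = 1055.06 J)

2.766×10⁴ kgf × 9.80665 → 271252 N
2203 ft × 0.3048 → 671.474 m
W = F × d = 271252 N × 671.474 m = 1.82139×10⁸ J
1.82139×10⁸ J ÷ (1055.06 J/BTU) = 172634 BTU

1.726×10⁵ BTU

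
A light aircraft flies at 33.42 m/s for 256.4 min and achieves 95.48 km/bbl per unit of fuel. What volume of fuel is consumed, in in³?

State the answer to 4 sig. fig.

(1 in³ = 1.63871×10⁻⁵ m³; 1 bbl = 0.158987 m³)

256.4 min → 15384 s
d = v × t = 33.42 × 15384 = 514133 m
95.48 km/bbl → 600552 m/m³
V = d / (distance per unit fuel) = 514133 / 600552 = 0.856101 m³
In in³: 0.856101 / 1.63871×10⁻⁵ = 52242.4 in³

5.224×10⁴ in³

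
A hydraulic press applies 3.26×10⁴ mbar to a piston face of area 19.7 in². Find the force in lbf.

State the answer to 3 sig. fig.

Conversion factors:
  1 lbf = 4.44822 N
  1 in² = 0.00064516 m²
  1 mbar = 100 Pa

3.26×10⁴ mbar × 100 = 3.26×10⁶ Pa
19.7 in² × 0.00064516 = 0.0127097 m²
F = P × A = 3.26×10⁶ Pa × 0.0127097 m² = 41433.6 N
41433.6 N ÷ (4.44822 N/lbf) = 9314.65 lbf

9310 lbf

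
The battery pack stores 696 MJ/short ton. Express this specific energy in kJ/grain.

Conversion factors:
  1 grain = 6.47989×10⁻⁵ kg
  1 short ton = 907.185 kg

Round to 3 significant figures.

696 MJ/short ton × 1000000 J/MJ ÷ 907.185 kg/short ton = 767208 J/kg
767208 J/kg ÷ 1000 J/kJ × 6.47989×10⁻⁵ kg/grain = 0.0497142 kJ/grain

0.0497 kJ/grain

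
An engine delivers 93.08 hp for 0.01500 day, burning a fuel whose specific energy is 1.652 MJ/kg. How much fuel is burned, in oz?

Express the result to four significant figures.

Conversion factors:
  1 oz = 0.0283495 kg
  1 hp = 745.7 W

93.08 hp → 69409.8 W
0.01500 day → 1296 s
E = P × t = 69409.8 × 1296 = 8.99551×10⁷ J
1.652 MJ/kg → 1.652×10⁶ J/kg
m = E / e_s = 8.99551×10⁷ / 1.652×10⁶ = 54.4522 kg
In oz: 54.4522 / 0.0283495 = 1920.75 oz

1921 oz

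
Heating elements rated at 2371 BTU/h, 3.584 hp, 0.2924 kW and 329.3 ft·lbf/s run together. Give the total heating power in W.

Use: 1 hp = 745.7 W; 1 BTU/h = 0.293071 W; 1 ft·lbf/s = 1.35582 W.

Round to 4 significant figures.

4106 W

2371 BTU/h × 0.293071 = 694.871 W
3.584 hp × 745.7 = 2672.59 W
0.2924 kW × 1000 = 292.4 W
329.3 ft·lbf/s × 1.35582 = 446.472 W
Combined: 694.871 + 2672.59 + 292.4 + 446.472 = 4106.33 W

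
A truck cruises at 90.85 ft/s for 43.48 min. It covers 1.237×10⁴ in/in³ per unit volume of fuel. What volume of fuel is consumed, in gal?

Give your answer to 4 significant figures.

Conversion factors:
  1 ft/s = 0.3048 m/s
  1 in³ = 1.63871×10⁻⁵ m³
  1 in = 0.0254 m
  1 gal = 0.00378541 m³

0.9953 gal

90.85 ft/s → 27.6911 m/s
43.48 min → 2608.8 s
d = v × t = 27.6911 × 2608.8 = 72240.5 m
1.237×10⁴ in/in³ → 1.91735×10⁷ m/m³
V = d / (distance per unit fuel) = 72240.5 / 1.91735×10⁷ = 0.00376773 m³
In gal: 0.00376773 / 0.00378541 = 0.995329 gal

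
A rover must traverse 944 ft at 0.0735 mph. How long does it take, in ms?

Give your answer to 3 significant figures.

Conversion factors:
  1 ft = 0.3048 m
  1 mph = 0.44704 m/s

8.76×10⁶ ms

944 ft × 0.3048 = 287.731 m
0.0735 mph × 0.44704 = 0.0328574 m/s
t = d / v = 287.731 m / 0.0328574 m/s = 8756.96 s
8756.96 s ÷ (0.001 s/ms) = 8.75696×10⁶ ms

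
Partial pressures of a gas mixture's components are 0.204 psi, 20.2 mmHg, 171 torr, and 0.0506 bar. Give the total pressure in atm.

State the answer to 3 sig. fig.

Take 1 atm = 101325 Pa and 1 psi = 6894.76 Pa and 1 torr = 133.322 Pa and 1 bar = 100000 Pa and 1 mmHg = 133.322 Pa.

0.315 atm

0.204 psi × 6894.76 → 1406.53 Pa
20.2 mmHg × 133.322 → 2693.1 Pa
171 torr × 133.322 → 22798.1 Pa
0.0506 bar × 100000 → 5060 Pa
Combined: 1406.53 + 2693.1 + 22798.1 + 5060 = 31957.7 Pa
In atm: 31957.7 / 101325 = 0.315398 atm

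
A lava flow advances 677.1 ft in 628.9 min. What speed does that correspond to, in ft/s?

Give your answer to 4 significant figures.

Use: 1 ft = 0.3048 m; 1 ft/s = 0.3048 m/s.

0.01794 ft/s

677.1 ft × 0.3048 → 206.38 m
628.9 min × 60 → 37734 s
v = d / t = 206.38 m / 37734 s = 0.00546934 m/s
0.00546934 m/s ÷ (0.3048 m/s/ft/s) = 0.017944 ft/s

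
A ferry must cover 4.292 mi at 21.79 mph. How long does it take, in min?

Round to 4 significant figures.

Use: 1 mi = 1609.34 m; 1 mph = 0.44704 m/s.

4.292 mi × 1609.34 → 6907.29 m
21.79 mph × 0.44704 → 9.741 m/s
t = d / v = 6907.29 m / 9.741 m/s = 709.095 s
709.095 s ÷ (60 s/min) = 11.8183 min

11.82 min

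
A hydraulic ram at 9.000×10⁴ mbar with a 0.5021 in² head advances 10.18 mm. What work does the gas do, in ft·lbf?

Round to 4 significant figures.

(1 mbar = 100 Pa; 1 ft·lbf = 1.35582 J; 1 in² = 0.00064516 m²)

21.89 ft·lbf

9.000×10⁴ mbar → 9×10⁶ Pa
0.5021 in² → 3.23935×10⁻⁴ m²
F = P × A = 9×10⁶ × 3.23935×10⁻⁴ = 2915.42 N
10.18 mm → 0.01018 m
W = F × d = 2915.42 × 0.01018 = 29.679 J
In ft·lbf: 29.679 / 1.35582 = 21.8901 ft·lbf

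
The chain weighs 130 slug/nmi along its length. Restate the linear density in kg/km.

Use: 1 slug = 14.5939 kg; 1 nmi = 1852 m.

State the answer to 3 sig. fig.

1020 kg/km

130 slug/nmi × 14.5939 kg/slug ÷ 1852 m/nmi = 1.02441 kg/m
1.02441 kg/m × 1000 m/km = 1024.41 kg/km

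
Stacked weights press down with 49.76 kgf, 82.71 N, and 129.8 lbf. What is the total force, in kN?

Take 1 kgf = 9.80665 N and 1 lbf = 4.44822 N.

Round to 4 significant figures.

1.148 kN

49.76 kgf × 9.80665 = 487.979 N
82.71 N (already N)
129.8 lbf × 4.44822 = 577.379 N
Sum: 487.979 + 82.71 + 577.379 = 1148.07 N
In kN: 1148.07 / 1000 = 1.14807 kN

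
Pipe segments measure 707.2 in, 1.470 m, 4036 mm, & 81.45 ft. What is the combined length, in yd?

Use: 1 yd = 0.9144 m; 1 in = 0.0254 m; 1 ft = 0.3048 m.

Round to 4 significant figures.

52.82 yd

707.2 in × 0.0254 = 17.9629 m
1.470 m (already m)
4036 mm × 0.001 = 4.036 m
81.45 ft × 0.3048 = 24.826 m
Total: 17.9629 + 1.47 + 4.036 + 24.826 = 48.2949 m
In yd: 48.2949 / 0.9144 = 52.8159 yd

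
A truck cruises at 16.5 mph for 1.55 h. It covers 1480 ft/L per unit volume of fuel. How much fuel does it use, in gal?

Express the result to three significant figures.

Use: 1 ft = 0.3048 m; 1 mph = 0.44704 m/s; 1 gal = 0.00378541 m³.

24.1 gal

16.5 mph → 7.37616 m/s
1.55 h → 5580 s
d = v × t = 7.37616 × 5580 = 41159 m
1480 ft/L → 451104 m/m³
V = d / (distance per unit fuel) = 41159 / 451104 = 0.0912406 m³
In gal: 0.0912406 / 0.00378541 = 24.1032 gal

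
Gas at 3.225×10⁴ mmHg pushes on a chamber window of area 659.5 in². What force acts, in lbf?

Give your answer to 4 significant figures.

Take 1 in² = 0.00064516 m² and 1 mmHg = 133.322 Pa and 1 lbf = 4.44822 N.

4.113×10⁵ lbf

3.225×10⁴ mmHg × 133.322 = 4.29963×10⁶ Pa
659.5 in² × 0.00064516 = 0.425483 m²
F = P × A = 4.29963×10⁶ Pa × 0.425483 m² = 1.82942×10⁶ N
1.82942×10⁶ N ÷ (4.44822 N/lbf) = 411270 lbf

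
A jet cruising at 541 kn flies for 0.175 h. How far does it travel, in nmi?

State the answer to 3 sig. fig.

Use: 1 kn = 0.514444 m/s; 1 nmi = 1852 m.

541 kn × 0.514444 = 278.314 m/s
0.175 h × 3600 = 630 s
d = v × t = 278.314 m/s × 630 s = 175338 m
175338 m ÷ (1852 m/nmi) = 94.6749 nmi

94.7 nmi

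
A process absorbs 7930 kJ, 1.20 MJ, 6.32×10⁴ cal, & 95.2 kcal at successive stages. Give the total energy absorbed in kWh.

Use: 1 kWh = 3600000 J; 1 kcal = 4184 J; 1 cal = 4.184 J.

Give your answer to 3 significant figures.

2.72 kWh

7930 kJ × 1000 = 7.93×10⁶ J
1.20 MJ × 1000000 = 1.2×10⁶ J
6.32×10⁴ cal × 4.184 = 264429 J
95.2 kcal × 4184 = 398317 J
Sum: 7.93×10⁶ + 1.2×10⁶ + 264429 + 398317 = 9.79275×10⁶ J
In kWh: 9.79275×10⁶ / 3600000 = 2.72021 kWh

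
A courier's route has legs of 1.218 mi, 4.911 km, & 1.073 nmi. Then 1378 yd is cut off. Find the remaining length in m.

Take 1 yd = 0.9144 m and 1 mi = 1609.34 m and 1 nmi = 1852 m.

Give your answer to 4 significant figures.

7598 m

1.218 mi × 1609.34 = 1960.18 m
4.911 km × 1000 = 4911 m
1.073 nmi × 1852 = 1987.2 m
1378 yd × 0.9144 = 1260.04 m
Sum: 1960.18 + 4911 + 1987.2 − 1260.04 = 7598.34 m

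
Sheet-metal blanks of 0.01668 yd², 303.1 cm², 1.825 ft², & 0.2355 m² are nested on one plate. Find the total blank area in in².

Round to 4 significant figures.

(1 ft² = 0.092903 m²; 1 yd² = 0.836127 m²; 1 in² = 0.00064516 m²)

696.4 in²

0.01668 yd² × 0.836127 = 0.0139466 m²
303.1 cm² × 0.0001 = 0.03031 m²
1.825 ft² × 0.092903 = 0.169548 m²
0.2355 m² (already m²)
Total: 0.0139466 + 0.03031 + 0.169548 + 0.2355 = 0.449305 m²
In in²: 0.449305 / 0.00064516 = 696.424 in²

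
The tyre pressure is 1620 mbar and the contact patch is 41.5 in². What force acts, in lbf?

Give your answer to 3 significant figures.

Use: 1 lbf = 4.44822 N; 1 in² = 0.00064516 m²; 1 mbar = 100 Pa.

975 lbf

1620 mbar × 100 → 162000 Pa
41.5 in² × 0.00064516 → 0.0267741 m²
F = P × A = 162000 Pa × 0.0267741 m² = 4337.4 N
4337.4 N ÷ (4.44822 N/lbf) = 975.087 lbf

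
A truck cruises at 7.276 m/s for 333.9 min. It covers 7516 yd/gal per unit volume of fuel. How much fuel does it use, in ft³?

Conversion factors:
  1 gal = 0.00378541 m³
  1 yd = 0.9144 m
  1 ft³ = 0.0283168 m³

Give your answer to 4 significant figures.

333.9 min → 20034 s
d = v × t = 7.276 × 20034 = 145767 m
7516 yd/gal → 1.81556×10⁶ m/m³
V = d / (distance per unit fuel) = 145767 / 1.81556×10⁶ = 0.0802876 m³
In ft³: 0.0802876 / 0.0283168 = 2.83533 ft³

2.835 ft³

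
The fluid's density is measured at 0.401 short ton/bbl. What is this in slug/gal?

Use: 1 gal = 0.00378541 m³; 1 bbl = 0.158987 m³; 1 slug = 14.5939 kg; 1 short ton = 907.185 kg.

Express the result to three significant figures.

0.401 short ton/bbl × 907.185 kg/short ton ÷ 0.158987 m³/bbl = 2288.12 kg/m³
2288.12 kg/m³ ÷ 14.5939 kg/slug × 0.00378541 m³/gal = 0.593499 slug/gal

0.593 slug/gal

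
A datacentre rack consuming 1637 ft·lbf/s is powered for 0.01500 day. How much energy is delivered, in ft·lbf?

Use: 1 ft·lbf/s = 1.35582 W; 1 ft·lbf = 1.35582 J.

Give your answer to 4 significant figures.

2.122×10⁶ ft·lbf

1637 ft·lbf/s × 1.35582 → 2219.48 W
0.01500 day × 86400 → 1296 s
E = P × t = 2219.48 W × 1296 s = 2.87645×10⁶ J
2.87645×10⁶ J ÷ (1.35582 J/ft·lbf) = 2.12156×10⁶ ft·lbf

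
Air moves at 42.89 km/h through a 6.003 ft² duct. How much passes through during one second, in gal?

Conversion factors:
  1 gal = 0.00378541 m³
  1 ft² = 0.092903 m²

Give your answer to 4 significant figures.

42.89 km/h × (1/3.6) = 11.9139 m/s
6.003 ft² × 0.092903 = 0.557697 m²
V = v × A × t = 11.9139 m/s × 0.557697 m² × 1 s = 6.64435 m³
6.64435 m³ ÷ (0.00378541 m³/gal) = 1755.25 gal

1755 gal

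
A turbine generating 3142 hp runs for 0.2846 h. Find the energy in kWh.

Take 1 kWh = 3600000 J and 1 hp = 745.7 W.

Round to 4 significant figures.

3142 hp × 745.7 → 2.34299×10⁶ W
0.2846 h × 3600 → 1024.56 s
E = P × t = 2.34299×10⁶ W × 1024.56 s = 2.40053×10⁹ J
2.40053×10⁹ J ÷ (3600000 J/kWh) = 666.814 kWh

666.8 kWh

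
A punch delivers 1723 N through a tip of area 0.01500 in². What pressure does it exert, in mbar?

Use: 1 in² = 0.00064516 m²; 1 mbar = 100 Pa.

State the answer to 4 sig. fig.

0.01500 in² × 0.00064516 = 9.6774×10⁻⁶ m²
P = F / A = 1723 N / 9.6774×10⁻⁶ m² = 1.78044×10⁸ Pa
1.78044×10⁸ Pa ÷ (100 Pa/mbar) = 1.78044×10⁶ mbar

1.780×10⁶ mbar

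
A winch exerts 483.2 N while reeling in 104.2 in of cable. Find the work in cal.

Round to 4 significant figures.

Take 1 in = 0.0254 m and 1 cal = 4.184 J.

305.7 cal

104.2 in × 0.0254 = 2.64668 m
W = F × d = 483.2 N × 2.64668 m = 1278.88 J
1278.88 J ÷ (4.184 J/cal) = 305.66 cal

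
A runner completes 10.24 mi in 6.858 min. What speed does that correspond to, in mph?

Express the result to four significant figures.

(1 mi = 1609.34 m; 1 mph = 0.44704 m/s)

10.24 mi × 1609.34 = 16479.6 m
6.858 min × 60 = 411.48 s
v = d / t = 16479.6 m / 411.48 s = 40.0496 m/s
40.0496 m/s ÷ (0.44704 m/s/mph) = 89.5884 mph

89.59 mph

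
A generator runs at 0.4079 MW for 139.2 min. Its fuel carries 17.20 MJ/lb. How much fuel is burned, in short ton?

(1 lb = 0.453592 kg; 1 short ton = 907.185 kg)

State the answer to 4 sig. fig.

0.4079 MW → 407900 W
139.2 min → 8352 s
E = P × t = 407900 × 8352 = 3.40678×10⁹ J
17.20 MJ/lb → 3.79195×10⁷ J/kg
m = E / e_s = 3.40678×10⁹ / 3.79195×10⁷ = 89.8424 kg
In short ton: 89.8424 / 907.185 = 0.0990343 short ton

0.09903 short ton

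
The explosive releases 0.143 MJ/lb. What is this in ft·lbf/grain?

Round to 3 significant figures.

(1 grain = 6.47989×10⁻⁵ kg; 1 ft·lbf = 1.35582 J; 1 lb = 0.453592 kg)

0.143 MJ/lb × 1000000 J/MJ ÷ 0.453592 kg/lb = 315261 J/kg
315261 J/kg ÷ 1.35582 J/ft·lbf × 6.47989×10⁻⁵ kg/grain = 15.0673 ft·lbf/grain

15.1 ft·lbf/grain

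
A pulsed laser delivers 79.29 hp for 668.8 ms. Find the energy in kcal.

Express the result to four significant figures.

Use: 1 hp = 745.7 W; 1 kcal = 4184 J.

9.451 kcal

79.29 hp × 745.7 = 59126.6 W
668.8 ms × 0.001 = 0.6688 s
E = P × t = 59126.6 W × 0.6688 s = 39543.9 J
39543.9 J ÷ (4184 J/kcal) = 9.45122 kcal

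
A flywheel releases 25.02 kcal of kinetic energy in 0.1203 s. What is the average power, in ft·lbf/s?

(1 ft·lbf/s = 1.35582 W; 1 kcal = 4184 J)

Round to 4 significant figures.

6.418×10⁵ ft·lbf/s

25.02 kcal × 4184 = 104684 J
P = E / t = 104684 J / 0.1203 s = 870191 W
870191 W ÷ (1.35582 W/ft·lbf/s) = 641819 ft·lbf/s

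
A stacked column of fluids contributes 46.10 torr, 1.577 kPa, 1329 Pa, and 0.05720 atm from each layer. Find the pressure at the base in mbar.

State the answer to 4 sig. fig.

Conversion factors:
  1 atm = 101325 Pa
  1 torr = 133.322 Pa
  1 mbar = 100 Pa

148.5 mbar

46.10 torr × 133.322 = 6146.14 Pa
1.577 kPa × 1000 = 1577 Pa
1329 Pa (already Pa)
0.05720 atm × 101325 = 5795.79 Pa
Sum: 6146.14 + 1577 + 1329 + 5795.79 = 14847.9 Pa
In mbar: 14847.9 / 100 = 148.479 mbar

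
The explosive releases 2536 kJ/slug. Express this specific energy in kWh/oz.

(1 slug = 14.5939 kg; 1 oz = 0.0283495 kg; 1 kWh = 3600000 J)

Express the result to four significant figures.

0.001368 kWh/oz

2536 kJ/slug × 1000 J/kJ ÷ 14.5939 kg/slug = 173771 J/kg
173771 J/kg ÷ 3600000 J/kWh × 0.0283495 kg/oz = 0.00136842 kWh/oz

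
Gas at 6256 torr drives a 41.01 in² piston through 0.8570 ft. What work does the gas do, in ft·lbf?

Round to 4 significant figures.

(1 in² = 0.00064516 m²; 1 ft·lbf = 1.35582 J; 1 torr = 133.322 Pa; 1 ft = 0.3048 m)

6256 torr → 834062 Pa
41.01 in² → 0.026458 m²
F = P × A = 834062 × 0.026458 = 22067.6 N
0.8570 ft → 0.261214 m
W = F × d = 22067.6 × 0.261214 = 5764.37 J
In ft·lbf: 5764.37 / 1.35582 = 4251.57 ft·lbf

4252 ft·lbf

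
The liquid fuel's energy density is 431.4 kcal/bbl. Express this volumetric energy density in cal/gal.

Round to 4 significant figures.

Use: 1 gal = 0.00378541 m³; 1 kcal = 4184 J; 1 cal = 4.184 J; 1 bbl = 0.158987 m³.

1.027×10⁴ cal/gal

431.4 kcal/bbl × 4184 J/kcal ÷ 0.158987 m³/bbl = 1.1353×10⁷ J/m³
1.1353×10⁷ J/m³ ÷ 4.184 J/cal × 0.00378541 m³/gal = 10271.5 cal/gal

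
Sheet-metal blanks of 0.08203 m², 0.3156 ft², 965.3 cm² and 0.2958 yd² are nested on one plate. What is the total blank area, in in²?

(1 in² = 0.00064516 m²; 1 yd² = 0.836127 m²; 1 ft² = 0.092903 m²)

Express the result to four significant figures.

705.6 in²

0.08203 m² (already m²)
0.3156 ft² × 0.092903 → 0.0293202 m²
965.3 cm² × 0.0001 → 0.09653 m²
0.2958 yd² × 0.836127 → 0.247326 m²
Combined: 0.08203 + 0.0293202 + 0.09653 + 0.247326 = 0.455206 m²
In in²: 0.455206 / 0.00064516 = 705.571 in²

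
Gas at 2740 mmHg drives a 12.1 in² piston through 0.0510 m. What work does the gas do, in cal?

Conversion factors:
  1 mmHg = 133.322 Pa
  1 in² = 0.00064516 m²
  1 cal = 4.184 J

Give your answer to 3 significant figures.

34.8 cal

2740 mmHg → 365302 Pa
12.1 in² → 0.00780644 m²
F = P × A = 365302 × 0.00780644 = 2851.71 N
W = F × d = 2851.71 × 0.051 = 145.437 J
In cal: 145.437 / 4.184 = 34.7603 cal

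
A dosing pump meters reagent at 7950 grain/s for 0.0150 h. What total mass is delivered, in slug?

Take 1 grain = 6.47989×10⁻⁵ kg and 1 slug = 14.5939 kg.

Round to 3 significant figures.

7950 grain/s → 0.515151 kg/s
0.0150 h → 54 s
m = ṁ × t = 0.515151 × 54 = 27.8182 kg
In slug: 27.8182 / 14.5939 = 1.90615 slug

1.91 slug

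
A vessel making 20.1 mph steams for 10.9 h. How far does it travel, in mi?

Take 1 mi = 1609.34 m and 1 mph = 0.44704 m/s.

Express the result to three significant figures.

20.1 mph × 0.44704 → 8.9855 m/s
10.9 h × 3600 → 39240 s
d = v × t = 8.9855 m/s × 39240 s = 352591 m
352591 m ÷ (1609.34 m/mi) = 219.09 mi

219 mi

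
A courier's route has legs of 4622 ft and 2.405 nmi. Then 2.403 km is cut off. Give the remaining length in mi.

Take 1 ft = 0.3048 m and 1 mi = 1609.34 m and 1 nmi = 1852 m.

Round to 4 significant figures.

4622 ft × 0.3048 → 1408.79 m
2.405 nmi × 1852 → 4454.06 m
2.403 km × 1000 → 2403 m
Net: 1408.79 + 4454.06 − 2403 = 3459.85 m
In mi: 3459.85 / 1609.34 = 2.14986 mi

2.150 mi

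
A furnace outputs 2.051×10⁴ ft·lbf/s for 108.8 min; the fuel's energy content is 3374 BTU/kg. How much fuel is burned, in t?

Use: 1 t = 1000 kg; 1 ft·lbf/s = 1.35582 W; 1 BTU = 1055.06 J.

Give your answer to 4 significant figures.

2.051×10⁴ ft·lbf/s → 27807.9 W
108.8 min → 6528 s
E = P × t = 27807.9 × 6528 = 1.8153×10⁸ J
3374 BTU/kg → 3.55977×10⁶ J/kg
m = E / e_s = 1.8153×10⁸ / 3.55977×10⁶ = 50.9949 kg
In t: 50.9949 / 1000 = 0.0509949 t

0.05099 t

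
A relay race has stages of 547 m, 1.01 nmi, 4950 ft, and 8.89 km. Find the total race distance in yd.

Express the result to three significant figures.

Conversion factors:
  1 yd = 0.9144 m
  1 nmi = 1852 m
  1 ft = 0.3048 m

1.40×10⁴ yd

547 m (already m)
1.01 nmi × 1852 = 1870.52 m
4950 ft × 0.3048 = 1508.76 m
8.89 km × 1000 = 8890 m
Sum: 547 + 1870.52 + 1508.76 + 8890 = 12816.3 m
In yd: 12816.3 / 0.9144 = 14016.1 yd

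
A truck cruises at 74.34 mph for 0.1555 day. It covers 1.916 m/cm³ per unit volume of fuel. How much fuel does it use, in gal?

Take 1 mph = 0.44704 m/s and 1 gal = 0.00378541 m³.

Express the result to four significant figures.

61.56 gal

74.34 mph → 33.233 m/s
0.1555 day → 13435.2 s
d = v × t = 33.233 × 13435.2 = 446492 m
1.916 m/cm³ → 1.916×10⁶ m/m³
V = d / (distance per unit fuel) = 446492 / 1.916×10⁶ = 0.233033 m³
In gal: 0.233033 / 0.00378541 = 61.5608 gal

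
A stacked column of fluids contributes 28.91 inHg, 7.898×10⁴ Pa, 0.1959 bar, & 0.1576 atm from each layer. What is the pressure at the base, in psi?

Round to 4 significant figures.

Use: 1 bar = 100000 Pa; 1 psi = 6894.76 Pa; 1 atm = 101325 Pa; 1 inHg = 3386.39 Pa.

28.91 inHg × 3386.39 → 97900.5 Pa
7.898×10⁴ Pa (already Pa)
0.1959 bar × 100000 → 19590 Pa
0.1576 atm × 101325 → 15968.8 Pa
Sum: 97900.5 + 78980 + 19590 + 15968.8 = 212439 Pa
In psi: 212439 / 6894.76 = 30.8117 psi

30.81 psi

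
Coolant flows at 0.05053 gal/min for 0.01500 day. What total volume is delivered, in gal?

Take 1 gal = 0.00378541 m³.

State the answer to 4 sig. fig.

1.091 gal

0.05053 gal/min → 3.18795×10⁻⁶ m³/s
0.01500 day → 1296 s
V = Q × t = 3.18795×10⁻⁶ × 1296 = 0.00413158 m³
In gal: 0.00413158 / 0.00378541 = 1.09145 gal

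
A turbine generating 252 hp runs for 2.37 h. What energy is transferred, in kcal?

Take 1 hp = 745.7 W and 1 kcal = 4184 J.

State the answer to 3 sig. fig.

3.83×10⁵ kcal

252 hp × 745.7 = 187916 W
2.37 h × 3600 = 8532 s
E = P × t = 187916 W × 8532 s = 1.6033×10⁹ J
1.6033×10⁹ J ÷ (4184 J/kcal) = 383198 kcal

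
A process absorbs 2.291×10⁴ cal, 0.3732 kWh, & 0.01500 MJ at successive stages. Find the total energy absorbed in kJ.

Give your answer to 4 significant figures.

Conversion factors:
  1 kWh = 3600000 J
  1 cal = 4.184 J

2.291×10⁴ cal × 4.184 → 95855.4 J
0.3732 kWh × 3600000 → 1.34352×10⁶ J
0.01500 MJ × 1000000 → 15000 J
Total: 95855.4 + 1.34352×10⁶ + 15000 = 1.45438×10⁶ J
In kJ: 1.45438×10⁶ / 1000 = 1454.38 kJ

1454 kJ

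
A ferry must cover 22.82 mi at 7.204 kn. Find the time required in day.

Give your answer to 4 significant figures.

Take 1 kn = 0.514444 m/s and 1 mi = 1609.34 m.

22.82 mi × 1609.34 → 36725.1 m
7.204 kn × 0.514444 → 3.70605 m/s
t = d / v = 36725.1 m / 3.70605 m/s = 9909.5 s
9909.5 s ÷ (86400 s/day) = 0.114693 day

0.1147 day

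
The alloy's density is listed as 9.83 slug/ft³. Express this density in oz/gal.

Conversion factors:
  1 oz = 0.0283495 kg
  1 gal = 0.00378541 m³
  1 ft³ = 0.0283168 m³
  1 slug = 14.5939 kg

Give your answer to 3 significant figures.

9.83 slug/ft³ × 14.5939 kg/slug ÷ 0.0283168 m³/ft³ = 5066.18 kg/m³
5066.18 kg/m³ ÷ 0.0283495 kg/oz × 0.00378541 m³/gal = 676.469 oz/gal

676 oz/gal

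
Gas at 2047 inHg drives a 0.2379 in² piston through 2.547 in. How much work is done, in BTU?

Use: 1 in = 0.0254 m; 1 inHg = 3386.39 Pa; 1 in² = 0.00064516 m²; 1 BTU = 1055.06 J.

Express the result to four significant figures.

2047 inHg → 6.93194×10⁶ Pa
0.2379 in² → 1.53484×10⁻⁴ m²
F = P × A = 6.93194×10⁶ × 1.53484×10⁻⁴ = 1063.94 N
2.547 in → 0.0646938 m
W = F × d = 1063.94 × 0.0646938 = 68.8303 J
In BTU: 68.8303 / 1055.06 = 0.0652383 BTU

0.06524 BTU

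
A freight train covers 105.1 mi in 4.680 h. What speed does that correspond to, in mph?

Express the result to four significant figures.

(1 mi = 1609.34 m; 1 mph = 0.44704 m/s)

105.1 mi × 1609.34 = 169142 m
4.680 h × 3600 = 16848 s
v = d / t = 169142 m / 16848 s = 10.0393 m/s
10.0393 m/s ÷ (0.44704 m/s/mph) = 22.4573 mph

22.46 mph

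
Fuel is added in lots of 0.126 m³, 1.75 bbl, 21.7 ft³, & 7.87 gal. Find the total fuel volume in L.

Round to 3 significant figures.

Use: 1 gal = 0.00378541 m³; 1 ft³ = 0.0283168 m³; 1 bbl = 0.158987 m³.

1050 L

0.126 m³ (already m³)
1.75 bbl × 0.158987 → 0.278227 m³
21.7 ft³ × 0.0283168 → 0.614475 m³
7.87 gal × 0.00378541 → 0.0297912 m³
Total: 0.126 + 0.278227 + 0.614475 + 0.0297912 = 1.04849 m³
In L: 1.04849 / 0.001 = 1048.49 L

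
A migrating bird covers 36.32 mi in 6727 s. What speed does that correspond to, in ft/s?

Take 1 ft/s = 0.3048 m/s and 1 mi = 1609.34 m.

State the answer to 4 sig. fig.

28.51 ft/s

36.32 mi × 1609.34 = 58451.2 m
v = d / t = 58451.2 m / 6727 s = 8.68904 m/s
8.68904 m/s ÷ (0.3048 m/s/ft/s) = 28.5073 ft/s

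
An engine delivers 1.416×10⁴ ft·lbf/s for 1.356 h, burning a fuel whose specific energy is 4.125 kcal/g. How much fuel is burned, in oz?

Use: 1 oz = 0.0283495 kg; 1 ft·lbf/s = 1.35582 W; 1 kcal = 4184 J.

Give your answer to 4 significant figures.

1.416×10⁴ ft·lbf/s → 19198.4 W
1.356 h → 4881.6 s
E = P × t = 19198.4 × 4881.6 = 9.37189×10⁷ J
4.125 kcal/g → 1.7259×10⁷ J/kg
m = E / e_s = 9.37189×10⁷ / 1.7259×10⁷ = 5.43015 kg
In oz: 5.43015 / 0.0283495 = 191.543 oz

191.5 oz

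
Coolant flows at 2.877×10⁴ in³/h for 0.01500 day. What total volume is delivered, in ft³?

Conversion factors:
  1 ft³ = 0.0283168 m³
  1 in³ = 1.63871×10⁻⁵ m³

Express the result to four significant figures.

5.994 ft³

2.877×10⁴ in³/h → 1.3096×10⁻⁴ m³/s
0.01500 day → 1296 s
V = Q × t = 1.3096×10⁻⁴ × 1296 = 0.169724 m³
In ft³: 0.169724 / 0.0283168 = 5.99376 ft³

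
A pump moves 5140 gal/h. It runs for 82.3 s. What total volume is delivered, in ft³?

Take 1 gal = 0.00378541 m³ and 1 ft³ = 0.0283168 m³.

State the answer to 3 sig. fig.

15.7 ft³

5140 gal/h → 0.00540472 m³/s
V = Q × t = 0.00540472 × 82.3 = 0.444808 m³
In ft³: 0.444808 / 0.0283168 = 15.7083 ft³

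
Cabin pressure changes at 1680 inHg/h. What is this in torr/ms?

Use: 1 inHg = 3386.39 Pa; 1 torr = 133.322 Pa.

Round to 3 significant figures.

1680 inHg/h × 3386.39 Pa/inHg ÷ 3600 s/h = 1580.32 Pa/s
1580.32 Pa/s ÷ 133.322 Pa/torr × 0.001 s/ms = 0.0118534 torr/ms

0.0119 torr/ms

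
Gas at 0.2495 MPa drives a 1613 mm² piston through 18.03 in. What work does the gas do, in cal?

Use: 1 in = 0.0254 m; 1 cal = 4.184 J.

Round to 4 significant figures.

44.05 cal

0.2495 MPa → 249500 Pa
1613 mm² → 0.001613 m²
F = P × A = 249500 × 0.001613 = 402.444 N
18.03 in → 0.457962 m
W = F × d = 402.444 × 0.457962 = 184.304 J
In cal: 184.304 / 4.184 = 44.0497 cal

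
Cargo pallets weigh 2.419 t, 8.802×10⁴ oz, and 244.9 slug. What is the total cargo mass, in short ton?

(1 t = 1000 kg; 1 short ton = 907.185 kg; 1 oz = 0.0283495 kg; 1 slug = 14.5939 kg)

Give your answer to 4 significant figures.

9.357 short ton

2.419 t × 1000 → 2419 kg
8.802×10⁴ oz × 0.0283495 → 2495.32 kg
244.9 slug × 14.5939 → 3574.05 kg
Total: 2419 + 2495.32 + 3574.05 = 8488.37 kg
In short ton: 8488.37 / 907.185 = 9.35682 short ton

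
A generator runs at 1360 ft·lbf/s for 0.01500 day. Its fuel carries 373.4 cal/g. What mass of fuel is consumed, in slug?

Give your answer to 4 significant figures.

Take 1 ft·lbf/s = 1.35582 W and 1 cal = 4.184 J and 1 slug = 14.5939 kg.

0.1048 slug

1360 ft·lbf/s → 1843.92 W
0.01500 day → 1296 s
E = P × t = 1843.92 × 1296 = 2.38972×10⁶ J
373.4 cal/g → 1.56231×10⁶ J/kg
m = E / e_s = 2.38972×10⁶ / 1.56231×10⁶ = 1.52961 kg
In slug: 1.52961 / 14.5939 = 0.104812 slug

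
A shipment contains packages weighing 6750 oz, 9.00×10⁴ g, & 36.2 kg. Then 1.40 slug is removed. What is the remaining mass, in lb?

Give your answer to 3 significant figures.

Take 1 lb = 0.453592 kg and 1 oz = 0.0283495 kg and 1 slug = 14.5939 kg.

6750 oz × 0.0283495 = 191.359 kg
9.00×10⁴ g × 0.001 = 90 kg
36.2 kg (already kg)
1.40 slug × 14.5939 = 20.4315 kg
Net: 191.359 + 90 + 36.2 − 20.4315 = 297.128 kg
In lb: 297.128 / 0.453592 = 655.056 lb

655 lb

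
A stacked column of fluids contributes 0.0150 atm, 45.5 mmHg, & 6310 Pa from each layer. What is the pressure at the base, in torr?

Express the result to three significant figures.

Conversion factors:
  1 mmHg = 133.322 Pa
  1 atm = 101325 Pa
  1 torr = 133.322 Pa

104 torr

0.0150 atm × 101325 → 1519.88 Pa
45.5 mmHg × 133.322 → 6066.15 Pa
6310 Pa (already Pa)
Sum: 1519.88 + 6066.15 + 6310 = 13896 Pa
In torr: 13896 / 133.322 = 104.229 torr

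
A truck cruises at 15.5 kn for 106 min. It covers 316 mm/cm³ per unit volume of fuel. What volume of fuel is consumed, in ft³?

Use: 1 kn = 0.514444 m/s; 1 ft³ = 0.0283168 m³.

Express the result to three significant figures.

5.67 ft³

15.5 kn → 7.97388 m/s
106 min → 6360 s
d = v × t = 7.97388 × 6360 = 50713.9 m
316 mm/cm³ → 316000 m/m³
V = d / (distance per unit fuel) = 50713.9 / 316000 = 0.160487 m³
In ft³: 0.160487 / 0.0283168 = 5.66755 ft³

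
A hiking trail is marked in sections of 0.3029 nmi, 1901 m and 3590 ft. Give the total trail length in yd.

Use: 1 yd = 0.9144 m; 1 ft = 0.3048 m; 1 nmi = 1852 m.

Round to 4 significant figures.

0.3029 nmi × 1852 → 560.971 m
1901 m (already m)
3590 ft × 0.3048 → 1094.23 m
Combined: 560.971 + 1901 + 1094.23 = 3556.2 m
In yd: 3556.2 / 0.9144 = 3889.11 yd

3889 yd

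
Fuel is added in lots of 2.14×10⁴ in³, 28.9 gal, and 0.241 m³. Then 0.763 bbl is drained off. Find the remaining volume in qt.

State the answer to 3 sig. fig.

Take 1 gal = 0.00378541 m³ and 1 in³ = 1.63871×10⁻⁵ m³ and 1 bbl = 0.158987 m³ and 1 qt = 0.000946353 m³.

613 qt

2.14×10⁴ in³ × 1.63871×10⁻⁵ = 0.350684 m³
28.9 gal × 0.00378541 = 0.109398 m³
0.241 m³ (already m³)
0.763 bbl × 0.158987 = 0.121307 m³
Result: 0.350684 + 0.109398 + 0.241 − 0.121307 = 0.579775 m³
In qt: 0.579775 / 0.000946353 = 612.641 qt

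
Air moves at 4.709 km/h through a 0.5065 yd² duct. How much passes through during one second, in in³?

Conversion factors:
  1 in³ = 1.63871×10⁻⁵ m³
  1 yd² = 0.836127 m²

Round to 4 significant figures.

4.709 km/h × (1/3.6) = 1.30806 m/s
0.5065 yd² × 0.836127 = 0.423498 m²
V = v × A × t = 1.30806 m/s × 0.423498 m² × 1 s = 0.553961 m³
0.553961 m³ ÷ (1.63871×10⁻⁵ m³/in³) = 33804.7 in³

3.380×10⁴ in³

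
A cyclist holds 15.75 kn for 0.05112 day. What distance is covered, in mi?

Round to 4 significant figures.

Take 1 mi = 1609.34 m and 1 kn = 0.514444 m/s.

15.75 kn × 0.514444 = 8.10249 m/s
0.05112 day × 86400 = 4416.77 s
d = v × t = 8.10249 m/s × 4416.77 s = 35786.8 m
35786.8 m ÷ (1609.34 m/mi) = 22.2369 mi

22.24 mi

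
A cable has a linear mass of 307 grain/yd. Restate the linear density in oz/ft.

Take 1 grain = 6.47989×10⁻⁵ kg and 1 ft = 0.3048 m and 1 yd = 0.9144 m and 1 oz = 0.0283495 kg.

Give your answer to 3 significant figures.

307 grain/yd × 6.47989×10⁻⁵ kg/grain ÷ 0.9144 m/yd = 0.0217555 kg/m
0.0217555 kg/m ÷ 0.0283495 kg/oz × 0.3048 m/ft = 0.233905 oz/ft

0.234 oz/ft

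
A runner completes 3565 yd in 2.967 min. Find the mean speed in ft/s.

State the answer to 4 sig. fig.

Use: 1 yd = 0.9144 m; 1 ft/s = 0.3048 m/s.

3565 yd × 0.9144 = 3259.84 m
2.967 min × 60 = 178.02 s
v = d / t = 3259.84 m / 178.02 s = 18.3117 m/s
18.3117 m/s ÷ (0.3048 m/s/ft/s) = 60.0778 ft/s

60.08 ft/s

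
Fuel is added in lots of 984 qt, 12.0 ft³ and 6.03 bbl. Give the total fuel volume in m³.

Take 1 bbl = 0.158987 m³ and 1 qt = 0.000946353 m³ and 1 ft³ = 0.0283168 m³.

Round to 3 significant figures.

984 qt × 0.000946353 → 0.931211 m³
12.0 ft³ × 0.0283168 → 0.339802 m³
6.03 bbl × 0.158987 → 0.958692 m³
Total: 0.931211 + 0.339802 + 0.958692 = 2.2297 m³

2.23 m³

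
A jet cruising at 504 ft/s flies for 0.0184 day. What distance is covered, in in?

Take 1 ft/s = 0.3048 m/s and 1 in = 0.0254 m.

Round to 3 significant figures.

9.61×10⁶ in

504 ft/s × 0.3048 = 153.619 m/s
0.0184 day × 86400 = 1589.76 s
d = v × t = 153.619 m/s × 1589.76 s = 244217 m
244217 m ÷ (0.0254 m/in) = 9.61484×10⁶ in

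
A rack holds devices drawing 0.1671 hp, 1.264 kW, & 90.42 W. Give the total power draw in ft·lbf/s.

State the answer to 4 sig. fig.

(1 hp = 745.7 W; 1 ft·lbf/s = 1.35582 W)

0.1671 hp × 745.7 = 124.606 W
1.264 kW × 1000 = 1264 W
90.42 W (already W)
Combined: 124.606 + 1264 + 90.42 = 1479.03 W
In ft·lbf/s: 1479.03 / 1.35582 = 1090.87 ft·lbf/s

1091 ft·lbf/s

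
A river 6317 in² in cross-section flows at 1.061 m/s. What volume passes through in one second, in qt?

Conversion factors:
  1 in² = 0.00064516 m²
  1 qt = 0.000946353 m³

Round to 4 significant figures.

4569 qt

6317 in² × 0.00064516 = 4.07548 m²
V = v × A × t = 1.061 m/s × 4.07548 m² × 1 s = 4.32408 m³
4.32408 m³ ÷ (0.000946353 m³/qt) = 4569.2 qt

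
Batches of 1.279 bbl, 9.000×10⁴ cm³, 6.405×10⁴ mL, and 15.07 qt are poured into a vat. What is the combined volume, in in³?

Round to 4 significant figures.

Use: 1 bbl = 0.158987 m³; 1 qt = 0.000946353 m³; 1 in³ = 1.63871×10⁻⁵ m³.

1.279 bbl × 0.158987 → 0.203344 m³
9.000×10⁴ cm³ × 10⁻⁶ → 0.09 m³
6.405×10⁴ mL × 10⁻⁶ → 0.06405 m³
15.07 qt × 0.000946353 → 0.0142615 m³
Sum: 0.203344 + 0.09 + 0.06405 + 0.0142615 = 0.371656 m³
In in³: 0.371656 / 1.63871×10⁻⁵ = 22679.8 in³

2.268×10⁴ in³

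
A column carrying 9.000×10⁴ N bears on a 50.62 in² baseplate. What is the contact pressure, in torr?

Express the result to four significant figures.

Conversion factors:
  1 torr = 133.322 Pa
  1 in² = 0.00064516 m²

2.067×10⁴ torr

50.62 in² × 0.00064516 = 0.032658 m²
P = F / A = 90000 N / 0.032658 m² = 2.75583×10⁶ Pa
2.75583×10⁶ Pa ÷ (133.322 Pa/torr) = 20670.5 torr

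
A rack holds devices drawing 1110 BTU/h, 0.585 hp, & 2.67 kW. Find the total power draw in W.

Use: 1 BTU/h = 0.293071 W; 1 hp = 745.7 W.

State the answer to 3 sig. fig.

1110 BTU/h × 0.293071 = 325.309 W
0.585 hp × 745.7 = 436.234 W
2.67 kW × 1000 = 2670 W
Sum: 325.309 + 436.234 + 2670 = 3431.54 W

3430 W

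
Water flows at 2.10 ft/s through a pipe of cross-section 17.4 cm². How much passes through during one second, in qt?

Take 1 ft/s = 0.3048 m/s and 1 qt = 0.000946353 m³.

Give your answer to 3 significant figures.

1.18 qt

2.10 ft/s × 0.3048 → 0.64008 m/s
17.4 cm² × 0.0001 → 0.00174 m²
V = v × A × t = 0.64008 m/s × 0.00174 m² × 1 s = 0.00111374 m³
0.00111374 m³ ÷ (0.000946353 m³/qt) = 1.17688 qt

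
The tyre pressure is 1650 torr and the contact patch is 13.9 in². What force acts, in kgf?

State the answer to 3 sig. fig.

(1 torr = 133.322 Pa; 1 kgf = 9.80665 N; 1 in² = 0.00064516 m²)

1650 torr × 133.322 = 219981 Pa
13.9 in² × 0.00064516 = 0.00896772 m²
F = P × A = 219981 Pa × 0.00896772 m² = 1972.73 N
1972.73 N ÷ (9.80665 N/kgf) = 201.162 kgf

201 kgf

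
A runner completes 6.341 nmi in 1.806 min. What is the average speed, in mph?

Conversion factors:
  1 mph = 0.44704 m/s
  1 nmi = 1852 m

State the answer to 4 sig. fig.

242.4 mph

6.341 nmi × 1852 = 11743.5 m
1.806 min × 60 = 108.36 s
v = d / t = 11743.5 m / 108.36 s = 108.375 m/s
108.375 m/s ÷ (0.44704 m/s/mph) = 242.428 mph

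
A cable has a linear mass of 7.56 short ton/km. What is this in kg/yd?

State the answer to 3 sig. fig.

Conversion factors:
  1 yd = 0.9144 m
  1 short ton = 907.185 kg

6.27 kg/yd

7.56 short ton/km × 907.185 kg/short ton ÷ 1000 m/km = 6.85832 kg/m
6.85832 kg/m × 0.9144 m/yd = 6.27125 kg/yd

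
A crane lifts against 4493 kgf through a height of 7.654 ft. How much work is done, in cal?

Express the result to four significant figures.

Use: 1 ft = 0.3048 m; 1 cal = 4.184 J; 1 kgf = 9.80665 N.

2.457×10⁴ cal

4493 kgf × 9.80665 → 44061.3 N
7.654 ft × 0.3048 → 2.33294 m
W = F × d = 44061.3 N × 2.33294 m = 102792 J
102792 J ÷ (4.184 J/cal) = 24567.9 cal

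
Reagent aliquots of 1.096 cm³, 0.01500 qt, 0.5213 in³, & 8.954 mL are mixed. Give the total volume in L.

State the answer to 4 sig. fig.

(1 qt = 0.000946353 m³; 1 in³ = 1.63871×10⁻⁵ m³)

0.03279 L

1.096 cm³ × 10⁻⁶ → 1.096×10⁻⁶ m³
0.01500 qt × 0.000946353 → 1.41953×10⁻⁵ m³
0.5213 in³ × 1.63871×10⁻⁵ → 8.5426×10⁻⁶ m³
8.954 mL × 10⁻⁶ → 8.954×10⁻⁶ m³
Combined: 1.096×10⁻⁶ + 1.41953×10⁻⁵ + 8.5426×10⁻⁶ + 8.954×10⁻⁶ = 3.27879×10⁻⁵ m³
In L: 3.27879×10⁻⁵ / 0.001 = 0.0327879 L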